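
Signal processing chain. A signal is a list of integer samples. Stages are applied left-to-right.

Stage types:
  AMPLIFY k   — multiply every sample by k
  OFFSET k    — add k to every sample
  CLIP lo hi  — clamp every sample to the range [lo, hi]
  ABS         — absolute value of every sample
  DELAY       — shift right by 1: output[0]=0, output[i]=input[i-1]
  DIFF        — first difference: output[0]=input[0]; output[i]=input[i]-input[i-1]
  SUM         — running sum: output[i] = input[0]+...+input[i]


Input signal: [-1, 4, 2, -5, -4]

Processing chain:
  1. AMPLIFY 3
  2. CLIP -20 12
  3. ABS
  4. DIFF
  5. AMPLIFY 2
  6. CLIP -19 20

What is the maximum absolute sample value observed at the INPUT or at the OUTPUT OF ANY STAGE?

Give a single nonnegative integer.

Input: [-1, 4, 2, -5, -4] (max |s|=5)
Stage 1 (AMPLIFY 3): -1*3=-3, 4*3=12, 2*3=6, -5*3=-15, -4*3=-12 -> [-3, 12, 6, -15, -12] (max |s|=15)
Stage 2 (CLIP -20 12): clip(-3,-20,12)=-3, clip(12,-20,12)=12, clip(6,-20,12)=6, clip(-15,-20,12)=-15, clip(-12,-20,12)=-12 -> [-3, 12, 6, -15, -12] (max |s|=15)
Stage 3 (ABS): |-3|=3, |12|=12, |6|=6, |-15|=15, |-12|=12 -> [3, 12, 6, 15, 12] (max |s|=15)
Stage 4 (DIFF): s[0]=3, 12-3=9, 6-12=-6, 15-6=9, 12-15=-3 -> [3, 9, -6, 9, -3] (max |s|=9)
Stage 5 (AMPLIFY 2): 3*2=6, 9*2=18, -6*2=-12, 9*2=18, -3*2=-6 -> [6, 18, -12, 18, -6] (max |s|=18)
Stage 6 (CLIP -19 20): clip(6,-19,20)=6, clip(18,-19,20)=18, clip(-12,-19,20)=-12, clip(18,-19,20)=18, clip(-6,-19,20)=-6 -> [6, 18, -12, 18, -6] (max |s|=18)
Overall max amplitude: 18

Answer: 18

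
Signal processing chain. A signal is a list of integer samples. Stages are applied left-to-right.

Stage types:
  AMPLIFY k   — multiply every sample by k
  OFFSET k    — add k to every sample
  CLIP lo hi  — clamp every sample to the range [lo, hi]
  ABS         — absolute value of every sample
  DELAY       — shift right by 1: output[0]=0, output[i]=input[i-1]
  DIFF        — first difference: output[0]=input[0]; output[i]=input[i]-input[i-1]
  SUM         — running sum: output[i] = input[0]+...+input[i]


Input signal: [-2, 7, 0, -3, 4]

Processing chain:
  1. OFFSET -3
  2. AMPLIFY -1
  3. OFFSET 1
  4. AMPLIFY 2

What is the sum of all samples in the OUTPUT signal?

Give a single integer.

Input: [-2, 7, 0, -3, 4]
Stage 1 (OFFSET -3): -2+-3=-5, 7+-3=4, 0+-3=-3, -3+-3=-6, 4+-3=1 -> [-5, 4, -3, -6, 1]
Stage 2 (AMPLIFY -1): -5*-1=5, 4*-1=-4, -3*-1=3, -6*-1=6, 1*-1=-1 -> [5, -4, 3, 6, -1]
Stage 3 (OFFSET 1): 5+1=6, -4+1=-3, 3+1=4, 6+1=7, -1+1=0 -> [6, -3, 4, 7, 0]
Stage 4 (AMPLIFY 2): 6*2=12, -3*2=-6, 4*2=8, 7*2=14, 0*2=0 -> [12, -6, 8, 14, 0]
Output sum: 28

Answer: 28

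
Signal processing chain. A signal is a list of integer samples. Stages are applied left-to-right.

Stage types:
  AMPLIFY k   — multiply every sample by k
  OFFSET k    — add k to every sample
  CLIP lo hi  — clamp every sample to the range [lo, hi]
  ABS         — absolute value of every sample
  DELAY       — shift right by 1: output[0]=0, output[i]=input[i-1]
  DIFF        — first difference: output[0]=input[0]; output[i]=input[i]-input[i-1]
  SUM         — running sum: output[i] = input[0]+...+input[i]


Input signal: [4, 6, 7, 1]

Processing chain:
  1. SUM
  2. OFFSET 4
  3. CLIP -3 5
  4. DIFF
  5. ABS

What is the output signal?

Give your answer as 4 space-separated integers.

Input: [4, 6, 7, 1]
Stage 1 (SUM): sum[0..0]=4, sum[0..1]=10, sum[0..2]=17, sum[0..3]=18 -> [4, 10, 17, 18]
Stage 2 (OFFSET 4): 4+4=8, 10+4=14, 17+4=21, 18+4=22 -> [8, 14, 21, 22]
Stage 3 (CLIP -3 5): clip(8,-3,5)=5, clip(14,-3,5)=5, clip(21,-3,5)=5, clip(22,-3,5)=5 -> [5, 5, 5, 5]
Stage 4 (DIFF): s[0]=5, 5-5=0, 5-5=0, 5-5=0 -> [5, 0, 0, 0]
Stage 5 (ABS): |5|=5, |0|=0, |0|=0, |0|=0 -> [5, 0, 0, 0]

Answer: 5 0 0 0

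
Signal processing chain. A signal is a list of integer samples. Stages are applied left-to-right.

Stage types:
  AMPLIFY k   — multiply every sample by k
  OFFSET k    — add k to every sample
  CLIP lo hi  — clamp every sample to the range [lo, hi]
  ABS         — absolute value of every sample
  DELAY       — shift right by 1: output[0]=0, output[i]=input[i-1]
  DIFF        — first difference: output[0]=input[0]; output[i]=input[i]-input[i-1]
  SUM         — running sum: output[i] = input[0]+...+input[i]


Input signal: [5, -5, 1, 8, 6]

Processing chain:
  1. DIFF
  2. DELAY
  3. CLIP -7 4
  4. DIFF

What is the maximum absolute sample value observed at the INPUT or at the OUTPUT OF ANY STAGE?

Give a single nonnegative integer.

Input: [5, -5, 1, 8, 6] (max |s|=8)
Stage 1 (DIFF): s[0]=5, -5-5=-10, 1--5=6, 8-1=7, 6-8=-2 -> [5, -10, 6, 7, -2] (max |s|=10)
Stage 2 (DELAY): [0, 5, -10, 6, 7] = [0, 5, -10, 6, 7] -> [0, 5, -10, 6, 7] (max |s|=10)
Stage 3 (CLIP -7 4): clip(0,-7,4)=0, clip(5,-7,4)=4, clip(-10,-7,4)=-7, clip(6,-7,4)=4, clip(7,-7,4)=4 -> [0, 4, -7, 4, 4] (max |s|=7)
Stage 4 (DIFF): s[0]=0, 4-0=4, -7-4=-11, 4--7=11, 4-4=0 -> [0, 4, -11, 11, 0] (max |s|=11)
Overall max amplitude: 11

Answer: 11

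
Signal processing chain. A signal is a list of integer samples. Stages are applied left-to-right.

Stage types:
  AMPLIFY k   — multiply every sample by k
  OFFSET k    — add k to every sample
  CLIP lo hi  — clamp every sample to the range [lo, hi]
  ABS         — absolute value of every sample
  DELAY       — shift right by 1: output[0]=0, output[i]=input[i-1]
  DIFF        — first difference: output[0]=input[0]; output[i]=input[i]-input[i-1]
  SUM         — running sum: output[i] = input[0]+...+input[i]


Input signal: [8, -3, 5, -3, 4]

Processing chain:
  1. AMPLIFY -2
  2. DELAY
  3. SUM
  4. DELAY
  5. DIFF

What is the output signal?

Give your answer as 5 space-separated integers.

Input: [8, -3, 5, -3, 4]
Stage 1 (AMPLIFY -2): 8*-2=-16, -3*-2=6, 5*-2=-10, -3*-2=6, 4*-2=-8 -> [-16, 6, -10, 6, -8]
Stage 2 (DELAY): [0, -16, 6, -10, 6] = [0, -16, 6, -10, 6] -> [0, -16, 6, -10, 6]
Stage 3 (SUM): sum[0..0]=0, sum[0..1]=-16, sum[0..2]=-10, sum[0..3]=-20, sum[0..4]=-14 -> [0, -16, -10, -20, -14]
Stage 4 (DELAY): [0, 0, -16, -10, -20] = [0, 0, -16, -10, -20] -> [0, 0, -16, -10, -20]
Stage 5 (DIFF): s[0]=0, 0-0=0, -16-0=-16, -10--16=6, -20--10=-10 -> [0, 0, -16, 6, -10]

Answer: 0 0 -16 6 -10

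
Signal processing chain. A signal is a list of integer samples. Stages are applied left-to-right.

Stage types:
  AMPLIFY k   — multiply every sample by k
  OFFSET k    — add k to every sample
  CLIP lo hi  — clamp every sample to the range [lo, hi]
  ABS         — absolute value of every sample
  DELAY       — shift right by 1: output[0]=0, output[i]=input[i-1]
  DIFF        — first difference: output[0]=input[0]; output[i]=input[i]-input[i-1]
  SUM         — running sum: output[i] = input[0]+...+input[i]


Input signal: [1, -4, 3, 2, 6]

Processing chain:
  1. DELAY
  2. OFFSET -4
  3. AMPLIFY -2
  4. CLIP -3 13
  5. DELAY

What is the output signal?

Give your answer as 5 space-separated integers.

Answer: 0 8 6 13 2

Derivation:
Input: [1, -4, 3, 2, 6]
Stage 1 (DELAY): [0, 1, -4, 3, 2] = [0, 1, -4, 3, 2] -> [0, 1, -4, 3, 2]
Stage 2 (OFFSET -4): 0+-4=-4, 1+-4=-3, -4+-4=-8, 3+-4=-1, 2+-4=-2 -> [-4, -3, -8, -1, -2]
Stage 3 (AMPLIFY -2): -4*-2=8, -3*-2=6, -8*-2=16, -1*-2=2, -2*-2=4 -> [8, 6, 16, 2, 4]
Stage 4 (CLIP -3 13): clip(8,-3,13)=8, clip(6,-3,13)=6, clip(16,-3,13)=13, clip(2,-3,13)=2, clip(4,-3,13)=4 -> [8, 6, 13, 2, 4]
Stage 5 (DELAY): [0, 8, 6, 13, 2] = [0, 8, 6, 13, 2] -> [0, 8, 6, 13, 2]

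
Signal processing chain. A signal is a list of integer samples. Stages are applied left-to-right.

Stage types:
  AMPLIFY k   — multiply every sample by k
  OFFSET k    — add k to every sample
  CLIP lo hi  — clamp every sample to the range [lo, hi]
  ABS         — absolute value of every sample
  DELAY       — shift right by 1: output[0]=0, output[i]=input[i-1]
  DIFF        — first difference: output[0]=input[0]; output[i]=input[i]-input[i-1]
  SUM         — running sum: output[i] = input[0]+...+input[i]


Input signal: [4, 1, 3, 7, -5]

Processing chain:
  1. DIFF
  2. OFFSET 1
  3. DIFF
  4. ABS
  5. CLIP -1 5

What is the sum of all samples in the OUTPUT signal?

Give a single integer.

Answer: 22

Derivation:
Input: [4, 1, 3, 7, -5]
Stage 1 (DIFF): s[0]=4, 1-4=-3, 3-1=2, 7-3=4, -5-7=-12 -> [4, -3, 2, 4, -12]
Stage 2 (OFFSET 1): 4+1=5, -3+1=-2, 2+1=3, 4+1=5, -12+1=-11 -> [5, -2, 3, 5, -11]
Stage 3 (DIFF): s[0]=5, -2-5=-7, 3--2=5, 5-3=2, -11-5=-16 -> [5, -7, 5, 2, -16]
Stage 4 (ABS): |5|=5, |-7|=7, |5|=5, |2|=2, |-16|=16 -> [5, 7, 5, 2, 16]
Stage 5 (CLIP -1 5): clip(5,-1,5)=5, clip(7,-1,5)=5, clip(5,-1,5)=5, clip(2,-1,5)=2, clip(16,-1,5)=5 -> [5, 5, 5, 2, 5]
Output sum: 22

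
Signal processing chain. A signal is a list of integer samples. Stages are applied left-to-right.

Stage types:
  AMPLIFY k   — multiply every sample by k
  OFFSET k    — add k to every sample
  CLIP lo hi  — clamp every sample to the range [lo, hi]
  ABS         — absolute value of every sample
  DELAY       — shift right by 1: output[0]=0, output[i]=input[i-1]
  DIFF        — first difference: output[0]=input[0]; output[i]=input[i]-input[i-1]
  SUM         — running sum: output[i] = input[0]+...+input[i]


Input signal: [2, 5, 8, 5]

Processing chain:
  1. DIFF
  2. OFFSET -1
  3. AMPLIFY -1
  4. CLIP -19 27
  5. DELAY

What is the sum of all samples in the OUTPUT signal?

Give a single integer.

Answer: -5

Derivation:
Input: [2, 5, 8, 5]
Stage 1 (DIFF): s[0]=2, 5-2=3, 8-5=3, 5-8=-3 -> [2, 3, 3, -3]
Stage 2 (OFFSET -1): 2+-1=1, 3+-1=2, 3+-1=2, -3+-1=-4 -> [1, 2, 2, -4]
Stage 3 (AMPLIFY -1): 1*-1=-1, 2*-1=-2, 2*-1=-2, -4*-1=4 -> [-1, -2, -2, 4]
Stage 4 (CLIP -19 27): clip(-1,-19,27)=-1, clip(-2,-19,27)=-2, clip(-2,-19,27)=-2, clip(4,-19,27)=4 -> [-1, -2, -2, 4]
Stage 5 (DELAY): [0, -1, -2, -2] = [0, -1, -2, -2] -> [0, -1, -2, -2]
Output sum: -5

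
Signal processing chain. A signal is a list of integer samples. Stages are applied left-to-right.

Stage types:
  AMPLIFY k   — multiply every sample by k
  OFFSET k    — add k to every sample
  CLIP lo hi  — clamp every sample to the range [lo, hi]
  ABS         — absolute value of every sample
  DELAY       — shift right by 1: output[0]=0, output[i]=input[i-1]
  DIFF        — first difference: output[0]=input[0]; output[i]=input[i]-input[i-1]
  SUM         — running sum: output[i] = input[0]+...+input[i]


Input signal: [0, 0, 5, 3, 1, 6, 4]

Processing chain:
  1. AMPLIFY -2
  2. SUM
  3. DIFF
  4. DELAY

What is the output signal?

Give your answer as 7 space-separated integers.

Answer: 0 0 0 -10 -6 -2 -12

Derivation:
Input: [0, 0, 5, 3, 1, 6, 4]
Stage 1 (AMPLIFY -2): 0*-2=0, 0*-2=0, 5*-2=-10, 3*-2=-6, 1*-2=-2, 6*-2=-12, 4*-2=-8 -> [0, 0, -10, -6, -2, -12, -8]
Stage 2 (SUM): sum[0..0]=0, sum[0..1]=0, sum[0..2]=-10, sum[0..3]=-16, sum[0..4]=-18, sum[0..5]=-30, sum[0..6]=-38 -> [0, 0, -10, -16, -18, -30, -38]
Stage 3 (DIFF): s[0]=0, 0-0=0, -10-0=-10, -16--10=-6, -18--16=-2, -30--18=-12, -38--30=-8 -> [0, 0, -10, -6, -2, -12, -8]
Stage 4 (DELAY): [0, 0, 0, -10, -6, -2, -12] = [0, 0, 0, -10, -6, -2, -12] -> [0, 0, 0, -10, -6, -2, -12]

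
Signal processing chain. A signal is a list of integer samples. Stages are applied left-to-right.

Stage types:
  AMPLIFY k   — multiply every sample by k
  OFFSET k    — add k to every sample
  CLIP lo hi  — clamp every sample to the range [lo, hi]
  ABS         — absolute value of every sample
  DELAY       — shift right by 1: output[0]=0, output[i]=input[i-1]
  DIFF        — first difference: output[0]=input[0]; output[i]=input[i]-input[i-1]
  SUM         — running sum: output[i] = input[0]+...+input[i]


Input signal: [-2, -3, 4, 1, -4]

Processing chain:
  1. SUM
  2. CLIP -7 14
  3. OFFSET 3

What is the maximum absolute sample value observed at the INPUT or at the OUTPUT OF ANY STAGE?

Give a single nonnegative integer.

Answer: 5

Derivation:
Input: [-2, -3, 4, 1, -4] (max |s|=4)
Stage 1 (SUM): sum[0..0]=-2, sum[0..1]=-5, sum[0..2]=-1, sum[0..3]=0, sum[0..4]=-4 -> [-2, -5, -1, 0, -4] (max |s|=5)
Stage 2 (CLIP -7 14): clip(-2,-7,14)=-2, clip(-5,-7,14)=-5, clip(-1,-7,14)=-1, clip(0,-7,14)=0, clip(-4,-7,14)=-4 -> [-2, -5, -1, 0, -4] (max |s|=5)
Stage 3 (OFFSET 3): -2+3=1, -5+3=-2, -1+3=2, 0+3=3, -4+3=-1 -> [1, -2, 2, 3, -1] (max |s|=3)
Overall max amplitude: 5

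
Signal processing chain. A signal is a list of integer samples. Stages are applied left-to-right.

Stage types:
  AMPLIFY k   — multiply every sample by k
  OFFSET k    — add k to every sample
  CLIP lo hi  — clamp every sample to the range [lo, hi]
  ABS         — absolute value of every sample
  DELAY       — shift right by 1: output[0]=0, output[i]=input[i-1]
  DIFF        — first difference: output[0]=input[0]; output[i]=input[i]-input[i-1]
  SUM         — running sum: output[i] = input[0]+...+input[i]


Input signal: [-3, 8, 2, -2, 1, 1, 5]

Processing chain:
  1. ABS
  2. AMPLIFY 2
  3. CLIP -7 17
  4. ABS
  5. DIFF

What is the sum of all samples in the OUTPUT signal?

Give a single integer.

Answer: 10

Derivation:
Input: [-3, 8, 2, -2, 1, 1, 5]
Stage 1 (ABS): |-3|=3, |8|=8, |2|=2, |-2|=2, |1|=1, |1|=1, |5|=5 -> [3, 8, 2, 2, 1, 1, 5]
Stage 2 (AMPLIFY 2): 3*2=6, 8*2=16, 2*2=4, 2*2=4, 1*2=2, 1*2=2, 5*2=10 -> [6, 16, 4, 4, 2, 2, 10]
Stage 3 (CLIP -7 17): clip(6,-7,17)=6, clip(16,-7,17)=16, clip(4,-7,17)=4, clip(4,-7,17)=4, clip(2,-7,17)=2, clip(2,-7,17)=2, clip(10,-7,17)=10 -> [6, 16, 4, 4, 2, 2, 10]
Stage 4 (ABS): |6|=6, |16|=16, |4|=4, |4|=4, |2|=2, |2|=2, |10|=10 -> [6, 16, 4, 4, 2, 2, 10]
Stage 5 (DIFF): s[0]=6, 16-6=10, 4-16=-12, 4-4=0, 2-4=-2, 2-2=0, 10-2=8 -> [6, 10, -12, 0, -2, 0, 8]
Output sum: 10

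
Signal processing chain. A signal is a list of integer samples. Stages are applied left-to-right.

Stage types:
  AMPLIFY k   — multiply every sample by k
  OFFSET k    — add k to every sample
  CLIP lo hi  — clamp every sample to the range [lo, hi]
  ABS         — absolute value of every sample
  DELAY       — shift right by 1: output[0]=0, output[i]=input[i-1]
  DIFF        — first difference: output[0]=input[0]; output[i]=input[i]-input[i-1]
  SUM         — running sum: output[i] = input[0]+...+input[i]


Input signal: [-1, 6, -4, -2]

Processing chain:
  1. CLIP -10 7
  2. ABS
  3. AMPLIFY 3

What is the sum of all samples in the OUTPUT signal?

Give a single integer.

Input: [-1, 6, -4, -2]
Stage 1 (CLIP -10 7): clip(-1,-10,7)=-1, clip(6,-10,7)=6, clip(-4,-10,7)=-4, clip(-2,-10,7)=-2 -> [-1, 6, -4, -2]
Stage 2 (ABS): |-1|=1, |6|=6, |-4|=4, |-2|=2 -> [1, 6, 4, 2]
Stage 3 (AMPLIFY 3): 1*3=3, 6*3=18, 4*3=12, 2*3=6 -> [3, 18, 12, 6]
Output sum: 39

Answer: 39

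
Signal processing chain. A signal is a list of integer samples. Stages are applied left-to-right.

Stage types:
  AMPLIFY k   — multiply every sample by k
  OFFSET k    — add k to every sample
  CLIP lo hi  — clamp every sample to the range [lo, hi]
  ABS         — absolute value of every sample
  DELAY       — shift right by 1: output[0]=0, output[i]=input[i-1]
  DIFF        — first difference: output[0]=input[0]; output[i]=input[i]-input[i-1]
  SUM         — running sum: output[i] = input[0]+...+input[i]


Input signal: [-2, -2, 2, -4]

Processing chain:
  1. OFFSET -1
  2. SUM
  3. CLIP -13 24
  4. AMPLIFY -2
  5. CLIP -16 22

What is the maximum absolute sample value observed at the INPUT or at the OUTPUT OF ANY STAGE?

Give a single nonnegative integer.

Answer: 20

Derivation:
Input: [-2, -2, 2, -4] (max |s|=4)
Stage 1 (OFFSET -1): -2+-1=-3, -2+-1=-3, 2+-1=1, -4+-1=-5 -> [-3, -3, 1, -5] (max |s|=5)
Stage 2 (SUM): sum[0..0]=-3, sum[0..1]=-6, sum[0..2]=-5, sum[0..3]=-10 -> [-3, -6, -5, -10] (max |s|=10)
Stage 3 (CLIP -13 24): clip(-3,-13,24)=-3, clip(-6,-13,24)=-6, clip(-5,-13,24)=-5, clip(-10,-13,24)=-10 -> [-3, -6, -5, -10] (max |s|=10)
Stage 4 (AMPLIFY -2): -3*-2=6, -6*-2=12, -5*-2=10, -10*-2=20 -> [6, 12, 10, 20] (max |s|=20)
Stage 5 (CLIP -16 22): clip(6,-16,22)=6, clip(12,-16,22)=12, clip(10,-16,22)=10, clip(20,-16,22)=20 -> [6, 12, 10, 20] (max |s|=20)
Overall max amplitude: 20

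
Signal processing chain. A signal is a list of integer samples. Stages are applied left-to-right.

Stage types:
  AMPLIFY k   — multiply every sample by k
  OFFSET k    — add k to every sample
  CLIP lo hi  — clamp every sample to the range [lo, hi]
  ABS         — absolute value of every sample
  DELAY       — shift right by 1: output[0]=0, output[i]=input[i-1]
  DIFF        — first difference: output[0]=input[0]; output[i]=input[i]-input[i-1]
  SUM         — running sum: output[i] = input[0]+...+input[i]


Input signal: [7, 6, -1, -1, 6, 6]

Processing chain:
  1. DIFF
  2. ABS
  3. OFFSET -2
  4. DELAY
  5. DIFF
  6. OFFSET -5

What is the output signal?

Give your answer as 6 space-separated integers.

Input: [7, 6, -1, -1, 6, 6]
Stage 1 (DIFF): s[0]=7, 6-7=-1, -1-6=-7, -1--1=0, 6--1=7, 6-6=0 -> [7, -1, -7, 0, 7, 0]
Stage 2 (ABS): |7|=7, |-1|=1, |-7|=7, |0|=0, |7|=7, |0|=0 -> [7, 1, 7, 0, 7, 0]
Stage 3 (OFFSET -2): 7+-2=5, 1+-2=-1, 7+-2=5, 0+-2=-2, 7+-2=5, 0+-2=-2 -> [5, -1, 5, -2, 5, -2]
Stage 4 (DELAY): [0, 5, -1, 5, -2, 5] = [0, 5, -1, 5, -2, 5] -> [0, 5, -1, 5, -2, 5]
Stage 5 (DIFF): s[0]=0, 5-0=5, -1-5=-6, 5--1=6, -2-5=-7, 5--2=7 -> [0, 5, -6, 6, -7, 7]
Stage 6 (OFFSET -5): 0+-5=-5, 5+-5=0, -6+-5=-11, 6+-5=1, -7+-5=-12, 7+-5=2 -> [-5, 0, -11, 1, -12, 2]

Answer: -5 0 -11 1 -12 2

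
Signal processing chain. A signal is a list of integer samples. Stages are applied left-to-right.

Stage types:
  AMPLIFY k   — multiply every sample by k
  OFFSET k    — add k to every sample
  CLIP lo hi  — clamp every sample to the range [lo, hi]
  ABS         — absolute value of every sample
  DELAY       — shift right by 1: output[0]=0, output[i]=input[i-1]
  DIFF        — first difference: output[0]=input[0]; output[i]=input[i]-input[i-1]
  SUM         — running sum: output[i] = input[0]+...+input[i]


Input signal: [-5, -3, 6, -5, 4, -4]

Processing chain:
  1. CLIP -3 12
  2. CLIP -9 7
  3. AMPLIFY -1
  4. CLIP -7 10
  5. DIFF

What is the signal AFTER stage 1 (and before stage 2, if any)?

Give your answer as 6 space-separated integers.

Input: [-5, -3, 6, -5, 4, -4]
Stage 1 (CLIP -3 12): clip(-5,-3,12)=-3, clip(-3,-3,12)=-3, clip(6,-3,12)=6, clip(-5,-3,12)=-3, clip(4,-3,12)=4, clip(-4,-3,12)=-3 -> [-3, -3, 6, -3, 4, -3]

Answer: -3 -3 6 -3 4 -3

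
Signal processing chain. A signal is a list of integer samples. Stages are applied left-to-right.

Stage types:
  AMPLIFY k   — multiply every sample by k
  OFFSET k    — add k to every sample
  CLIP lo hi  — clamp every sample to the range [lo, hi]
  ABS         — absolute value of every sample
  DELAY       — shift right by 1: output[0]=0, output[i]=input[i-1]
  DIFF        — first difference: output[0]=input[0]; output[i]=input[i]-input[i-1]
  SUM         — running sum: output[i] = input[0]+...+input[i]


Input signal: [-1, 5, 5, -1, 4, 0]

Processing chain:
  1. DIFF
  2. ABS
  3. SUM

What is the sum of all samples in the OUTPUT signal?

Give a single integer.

Answer: 68

Derivation:
Input: [-1, 5, 5, -1, 4, 0]
Stage 1 (DIFF): s[0]=-1, 5--1=6, 5-5=0, -1-5=-6, 4--1=5, 0-4=-4 -> [-1, 6, 0, -6, 5, -4]
Stage 2 (ABS): |-1|=1, |6|=6, |0|=0, |-6|=6, |5|=5, |-4|=4 -> [1, 6, 0, 6, 5, 4]
Stage 3 (SUM): sum[0..0]=1, sum[0..1]=7, sum[0..2]=7, sum[0..3]=13, sum[0..4]=18, sum[0..5]=22 -> [1, 7, 7, 13, 18, 22]
Output sum: 68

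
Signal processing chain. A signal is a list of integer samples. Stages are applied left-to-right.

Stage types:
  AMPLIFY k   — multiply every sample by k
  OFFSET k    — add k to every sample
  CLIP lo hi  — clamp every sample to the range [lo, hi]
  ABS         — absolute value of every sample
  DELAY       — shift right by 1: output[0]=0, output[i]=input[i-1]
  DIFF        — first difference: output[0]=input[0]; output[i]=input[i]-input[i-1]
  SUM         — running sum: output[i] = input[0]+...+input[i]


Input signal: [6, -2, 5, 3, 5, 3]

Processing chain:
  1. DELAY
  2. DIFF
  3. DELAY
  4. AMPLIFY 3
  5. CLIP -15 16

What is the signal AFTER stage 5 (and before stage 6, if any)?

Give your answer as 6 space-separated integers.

Answer: 0 0 16 -15 16 -6

Derivation:
Input: [6, -2, 5, 3, 5, 3]
Stage 1 (DELAY): [0, 6, -2, 5, 3, 5] = [0, 6, -2, 5, 3, 5] -> [0, 6, -2, 5, 3, 5]
Stage 2 (DIFF): s[0]=0, 6-0=6, -2-6=-8, 5--2=7, 3-5=-2, 5-3=2 -> [0, 6, -8, 7, -2, 2]
Stage 3 (DELAY): [0, 0, 6, -8, 7, -2] = [0, 0, 6, -8, 7, -2] -> [0, 0, 6, -8, 7, -2]
Stage 4 (AMPLIFY 3): 0*3=0, 0*3=0, 6*3=18, -8*3=-24, 7*3=21, -2*3=-6 -> [0, 0, 18, -24, 21, -6]
Stage 5 (CLIP -15 16): clip(0,-15,16)=0, clip(0,-15,16)=0, clip(18,-15,16)=16, clip(-24,-15,16)=-15, clip(21,-15,16)=16, clip(-6,-15,16)=-6 -> [0, 0, 16, -15, 16, -6]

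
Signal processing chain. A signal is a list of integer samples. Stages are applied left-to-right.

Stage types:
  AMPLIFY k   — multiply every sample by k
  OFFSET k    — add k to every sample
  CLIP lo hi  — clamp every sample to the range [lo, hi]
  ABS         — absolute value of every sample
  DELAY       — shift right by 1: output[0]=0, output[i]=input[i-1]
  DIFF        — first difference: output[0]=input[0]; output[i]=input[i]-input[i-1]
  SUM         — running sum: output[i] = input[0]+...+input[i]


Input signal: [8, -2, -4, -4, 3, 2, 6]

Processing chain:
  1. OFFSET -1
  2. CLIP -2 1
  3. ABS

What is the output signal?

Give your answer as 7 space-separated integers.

Input: [8, -2, -4, -4, 3, 2, 6]
Stage 1 (OFFSET -1): 8+-1=7, -2+-1=-3, -4+-1=-5, -4+-1=-5, 3+-1=2, 2+-1=1, 6+-1=5 -> [7, -3, -5, -5, 2, 1, 5]
Stage 2 (CLIP -2 1): clip(7,-2,1)=1, clip(-3,-2,1)=-2, clip(-5,-2,1)=-2, clip(-5,-2,1)=-2, clip(2,-2,1)=1, clip(1,-2,1)=1, clip(5,-2,1)=1 -> [1, -2, -2, -2, 1, 1, 1]
Stage 3 (ABS): |1|=1, |-2|=2, |-2|=2, |-2|=2, |1|=1, |1|=1, |1|=1 -> [1, 2, 2, 2, 1, 1, 1]

Answer: 1 2 2 2 1 1 1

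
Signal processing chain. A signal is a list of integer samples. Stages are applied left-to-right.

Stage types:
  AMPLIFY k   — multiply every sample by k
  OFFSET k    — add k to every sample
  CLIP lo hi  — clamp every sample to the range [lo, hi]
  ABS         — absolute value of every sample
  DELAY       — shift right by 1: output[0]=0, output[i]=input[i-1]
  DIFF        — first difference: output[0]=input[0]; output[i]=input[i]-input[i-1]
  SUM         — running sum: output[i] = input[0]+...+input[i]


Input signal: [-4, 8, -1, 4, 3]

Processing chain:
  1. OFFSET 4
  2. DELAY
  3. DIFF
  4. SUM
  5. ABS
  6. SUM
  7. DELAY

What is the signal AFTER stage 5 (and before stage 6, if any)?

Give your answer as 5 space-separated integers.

Answer: 0 0 12 3 8

Derivation:
Input: [-4, 8, -1, 4, 3]
Stage 1 (OFFSET 4): -4+4=0, 8+4=12, -1+4=3, 4+4=8, 3+4=7 -> [0, 12, 3, 8, 7]
Stage 2 (DELAY): [0, 0, 12, 3, 8] = [0, 0, 12, 3, 8] -> [0, 0, 12, 3, 8]
Stage 3 (DIFF): s[0]=0, 0-0=0, 12-0=12, 3-12=-9, 8-3=5 -> [0, 0, 12, -9, 5]
Stage 4 (SUM): sum[0..0]=0, sum[0..1]=0, sum[0..2]=12, sum[0..3]=3, sum[0..4]=8 -> [0, 0, 12, 3, 8]
Stage 5 (ABS): |0|=0, |0|=0, |12|=12, |3|=3, |8|=8 -> [0, 0, 12, 3, 8]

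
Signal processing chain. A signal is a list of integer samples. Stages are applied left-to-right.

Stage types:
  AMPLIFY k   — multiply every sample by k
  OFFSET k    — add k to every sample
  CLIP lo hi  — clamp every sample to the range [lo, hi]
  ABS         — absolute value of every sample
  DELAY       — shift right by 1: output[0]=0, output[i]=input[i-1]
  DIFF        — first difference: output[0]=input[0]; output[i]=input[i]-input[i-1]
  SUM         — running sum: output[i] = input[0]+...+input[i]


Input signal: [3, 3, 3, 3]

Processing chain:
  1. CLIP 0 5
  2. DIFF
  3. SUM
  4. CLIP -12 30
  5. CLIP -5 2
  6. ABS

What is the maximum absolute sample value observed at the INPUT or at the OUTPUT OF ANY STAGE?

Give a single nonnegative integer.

Answer: 3

Derivation:
Input: [3, 3, 3, 3] (max |s|=3)
Stage 1 (CLIP 0 5): clip(3,0,5)=3, clip(3,0,5)=3, clip(3,0,5)=3, clip(3,0,5)=3 -> [3, 3, 3, 3] (max |s|=3)
Stage 2 (DIFF): s[0]=3, 3-3=0, 3-3=0, 3-3=0 -> [3, 0, 0, 0] (max |s|=3)
Stage 3 (SUM): sum[0..0]=3, sum[0..1]=3, sum[0..2]=3, sum[0..3]=3 -> [3, 3, 3, 3] (max |s|=3)
Stage 4 (CLIP -12 30): clip(3,-12,30)=3, clip(3,-12,30)=3, clip(3,-12,30)=3, clip(3,-12,30)=3 -> [3, 3, 3, 3] (max |s|=3)
Stage 5 (CLIP -5 2): clip(3,-5,2)=2, clip(3,-5,2)=2, clip(3,-5,2)=2, clip(3,-5,2)=2 -> [2, 2, 2, 2] (max |s|=2)
Stage 6 (ABS): |2|=2, |2|=2, |2|=2, |2|=2 -> [2, 2, 2, 2] (max |s|=2)
Overall max amplitude: 3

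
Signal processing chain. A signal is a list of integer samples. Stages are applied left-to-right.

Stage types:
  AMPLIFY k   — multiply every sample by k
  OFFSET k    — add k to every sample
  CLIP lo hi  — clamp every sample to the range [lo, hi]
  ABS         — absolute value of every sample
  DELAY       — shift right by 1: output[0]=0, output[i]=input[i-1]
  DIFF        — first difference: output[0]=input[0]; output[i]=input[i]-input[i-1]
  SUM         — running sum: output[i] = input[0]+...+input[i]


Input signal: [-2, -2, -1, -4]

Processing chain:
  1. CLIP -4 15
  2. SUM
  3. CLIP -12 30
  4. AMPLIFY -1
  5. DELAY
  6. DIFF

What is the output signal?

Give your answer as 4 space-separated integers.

Answer: 0 2 2 1

Derivation:
Input: [-2, -2, -1, -4]
Stage 1 (CLIP -4 15): clip(-2,-4,15)=-2, clip(-2,-4,15)=-2, clip(-1,-4,15)=-1, clip(-4,-4,15)=-4 -> [-2, -2, -1, -4]
Stage 2 (SUM): sum[0..0]=-2, sum[0..1]=-4, sum[0..2]=-5, sum[0..3]=-9 -> [-2, -4, -5, -9]
Stage 3 (CLIP -12 30): clip(-2,-12,30)=-2, clip(-4,-12,30)=-4, clip(-5,-12,30)=-5, clip(-9,-12,30)=-9 -> [-2, -4, -5, -9]
Stage 4 (AMPLIFY -1): -2*-1=2, -4*-1=4, -5*-1=5, -9*-1=9 -> [2, 4, 5, 9]
Stage 5 (DELAY): [0, 2, 4, 5] = [0, 2, 4, 5] -> [0, 2, 4, 5]
Stage 6 (DIFF): s[0]=0, 2-0=2, 4-2=2, 5-4=1 -> [0, 2, 2, 1]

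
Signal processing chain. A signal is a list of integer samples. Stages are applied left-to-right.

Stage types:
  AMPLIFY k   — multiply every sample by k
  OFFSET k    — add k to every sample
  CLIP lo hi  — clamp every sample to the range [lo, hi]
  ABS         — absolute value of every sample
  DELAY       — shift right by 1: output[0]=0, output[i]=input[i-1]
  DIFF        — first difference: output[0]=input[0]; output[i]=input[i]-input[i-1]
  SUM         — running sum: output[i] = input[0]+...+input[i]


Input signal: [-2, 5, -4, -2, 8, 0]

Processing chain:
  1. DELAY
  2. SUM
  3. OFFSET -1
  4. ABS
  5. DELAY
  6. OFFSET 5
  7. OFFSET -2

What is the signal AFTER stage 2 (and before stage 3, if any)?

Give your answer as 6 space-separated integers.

Answer: 0 -2 3 -1 -3 5

Derivation:
Input: [-2, 5, -4, -2, 8, 0]
Stage 1 (DELAY): [0, -2, 5, -4, -2, 8] = [0, -2, 5, -4, -2, 8] -> [0, -2, 5, -4, -2, 8]
Stage 2 (SUM): sum[0..0]=0, sum[0..1]=-2, sum[0..2]=3, sum[0..3]=-1, sum[0..4]=-3, sum[0..5]=5 -> [0, -2, 3, -1, -3, 5]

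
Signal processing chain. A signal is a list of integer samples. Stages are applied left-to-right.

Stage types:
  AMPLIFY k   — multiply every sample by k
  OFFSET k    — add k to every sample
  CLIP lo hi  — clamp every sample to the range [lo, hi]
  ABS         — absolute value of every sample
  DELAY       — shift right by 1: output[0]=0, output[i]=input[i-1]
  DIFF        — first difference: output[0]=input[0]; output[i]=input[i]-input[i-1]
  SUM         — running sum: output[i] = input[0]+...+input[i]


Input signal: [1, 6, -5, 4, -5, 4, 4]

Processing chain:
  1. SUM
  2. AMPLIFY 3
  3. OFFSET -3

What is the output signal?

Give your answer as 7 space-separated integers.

Input: [1, 6, -5, 4, -5, 4, 4]
Stage 1 (SUM): sum[0..0]=1, sum[0..1]=7, sum[0..2]=2, sum[0..3]=6, sum[0..4]=1, sum[0..5]=5, sum[0..6]=9 -> [1, 7, 2, 6, 1, 5, 9]
Stage 2 (AMPLIFY 3): 1*3=3, 7*3=21, 2*3=6, 6*3=18, 1*3=3, 5*3=15, 9*3=27 -> [3, 21, 6, 18, 3, 15, 27]
Stage 3 (OFFSET -3): 3+-3=0, 21+-3=18, 6+-3=3, 18+-3=15, 3+-3=0, 15+-3=12, 27+-3=24 -> [0, 18, 3, 15, 0, 12, 24]

Answer: 0 18 3 15 0 12 24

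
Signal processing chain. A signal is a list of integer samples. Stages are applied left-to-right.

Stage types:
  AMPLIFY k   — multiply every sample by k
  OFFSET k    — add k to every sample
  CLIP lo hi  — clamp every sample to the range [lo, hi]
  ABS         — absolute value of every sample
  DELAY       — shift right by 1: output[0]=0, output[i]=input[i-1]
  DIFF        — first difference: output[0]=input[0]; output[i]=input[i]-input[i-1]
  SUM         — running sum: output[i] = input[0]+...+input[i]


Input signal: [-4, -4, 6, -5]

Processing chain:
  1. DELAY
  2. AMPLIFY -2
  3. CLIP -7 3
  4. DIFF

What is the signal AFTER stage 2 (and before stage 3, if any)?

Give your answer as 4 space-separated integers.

Answer: 0 8 8 -12

Derivation:
Input: [-4, -4, 6, -5]
Stage 1 (DELAY): [0, -4, -4, 6] = [0, -4, -4, 6] -> [0, -4, -4, 6]
Stage 2 (AMPLIFY -2): 0*-2=0, -4*-2=8, -4*-2=8, 6*-2=-12 -> [0, 8, 8, -12]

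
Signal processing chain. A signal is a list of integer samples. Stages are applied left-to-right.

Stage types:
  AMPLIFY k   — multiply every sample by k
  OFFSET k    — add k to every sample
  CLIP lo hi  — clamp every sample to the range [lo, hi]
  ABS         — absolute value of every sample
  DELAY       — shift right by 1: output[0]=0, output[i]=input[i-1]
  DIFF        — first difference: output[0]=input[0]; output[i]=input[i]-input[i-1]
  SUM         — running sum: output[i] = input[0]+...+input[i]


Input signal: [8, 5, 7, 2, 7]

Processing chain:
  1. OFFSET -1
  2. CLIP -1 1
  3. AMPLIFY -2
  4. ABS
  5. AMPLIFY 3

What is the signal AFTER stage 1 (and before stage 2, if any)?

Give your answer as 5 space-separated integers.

Answer: 7 4 6 1 6

Derivation:
Input: [8, 5, 7, 2, 7]
Stage 1 (OFFSET -1): 8+-1=7, 5+-1=4, 7+-1=6, 2+-1=1, 7+-1=6 -> [7, 4, 6, 1, 6]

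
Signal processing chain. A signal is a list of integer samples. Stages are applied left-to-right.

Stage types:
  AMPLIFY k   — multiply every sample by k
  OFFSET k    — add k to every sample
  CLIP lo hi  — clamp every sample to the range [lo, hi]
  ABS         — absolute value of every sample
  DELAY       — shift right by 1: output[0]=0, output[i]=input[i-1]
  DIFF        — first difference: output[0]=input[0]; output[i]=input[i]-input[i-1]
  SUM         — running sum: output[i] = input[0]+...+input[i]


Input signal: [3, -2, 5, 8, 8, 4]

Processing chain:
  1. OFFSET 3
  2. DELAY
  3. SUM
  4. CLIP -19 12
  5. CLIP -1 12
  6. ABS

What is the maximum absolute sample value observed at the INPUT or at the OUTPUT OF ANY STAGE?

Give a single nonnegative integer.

Answer: 37

Derivation:
Input: [3, -2, 5, 8, 8, 4] (max |s|=8)
Stage 1 (OFFSET 3): 3+3=6, -2+3=1, 5+3=8, 8+3=11, 8+3=11, 4+3=7 -> [6, 1, 8, 11, 11, 7] (max |s|=11)
Stage 2 (DELAY): [0, 6, 1, 8, 11, 11] = [0, 6, 1, 8, 11, 11] -> [0, 6, 1, 8, 11, 11] (max |s|=11)
Stage 3 (SUM): sum[0..0]=0, sum[0..1]=6, sum[0..2]=7, sum[0..3]=15, sum[0..4]=26, sum[0..5]=37 -> [0, 6, 7, 15, 26, 37] (max |s|=37)
Stage 4 (CLIP -19 12): clip(0,-19,12)=0, clip(6,-19,12)=6, clip(7,-19,12)=7, clip(15,-19,12)=12, clip(26,-19,12)=12, clip(37,-19,12)=12 -> [0, 6, 7, 12, 12, 12] (max |s|=12)
Stage 5 (CLIP -1 12): clip(0,-1,12)=0, clip(6,-1,12)=6, clip(7,-1,12)=7, clip(12,-1,12)=12, clip(12,-1,12)=12, clip(12,-1,12)=12 -> [0, 6, 7, 12, 12, 12] (max |s|=12)
Stage 6 (ABS): |0|=0, |6|=6, |7|=7, |12|=12, |12|=12, |12|=12 -> [0, 6, 7, 12, 12, 12] (max |s|=12)
Overall max amplitude: 37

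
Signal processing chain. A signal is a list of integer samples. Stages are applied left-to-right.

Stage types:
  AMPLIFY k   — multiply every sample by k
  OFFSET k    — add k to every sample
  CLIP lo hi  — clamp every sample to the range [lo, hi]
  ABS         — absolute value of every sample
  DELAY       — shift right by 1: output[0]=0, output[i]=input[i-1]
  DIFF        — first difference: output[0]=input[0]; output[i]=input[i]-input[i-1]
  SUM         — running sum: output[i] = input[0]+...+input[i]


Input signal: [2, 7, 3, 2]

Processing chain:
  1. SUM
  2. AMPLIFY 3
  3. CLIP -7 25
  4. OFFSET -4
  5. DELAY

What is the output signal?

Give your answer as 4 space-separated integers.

Input: [2, 7, 3, 2]
Stage 1 (SUM): sum[0..0]=2, sum[0..1]=9, sum[0..2]=12, sum[0..3]=14 -> [2, 9, 12, 14]
Stage 2 (AMPLIFY 3): 2*3=6, 9*3=27, 12*3=36, 14*3=42 -> [6, 27, 36, 42]
Stage 3 (CLIP -7 25): clip(6,-7,25)=6, clip(27,-7,25)=25, clip(36,-7,25)=25, clip(42,-7,25)=25 -> [6, 25, 25, 25]
Stage 4 (OFFSET -4): 6+-4=2, 25+-4=21, 25+-4=21, 25+-4=21 -> [2, 21, 21, 21]
Stage 5 (DELAY): [0, 2, 21, 21] = [0, 2, 21, 21] -> [0, 2, 21, 21]

Answer: 0 2 21 21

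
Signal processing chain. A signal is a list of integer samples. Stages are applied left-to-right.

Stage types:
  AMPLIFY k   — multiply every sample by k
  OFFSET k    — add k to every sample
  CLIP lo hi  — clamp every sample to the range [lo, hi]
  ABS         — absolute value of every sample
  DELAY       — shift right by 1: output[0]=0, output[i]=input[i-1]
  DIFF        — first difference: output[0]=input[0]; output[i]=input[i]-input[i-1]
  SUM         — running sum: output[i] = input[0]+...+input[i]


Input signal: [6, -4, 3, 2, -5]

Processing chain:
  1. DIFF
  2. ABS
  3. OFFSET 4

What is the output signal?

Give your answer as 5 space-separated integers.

Input: [6, -4, 3, 2, -5]
Stage 1 (DIFF): s[0]=6, -4-6=-10, 3--4=7, 2-3=-1, -5-2=-7 -> [6, -10, 7, -1, -7]
Stage 2 (ABS): |6|=6, |-10|=10, |7|=7, |-1|=1, |-7|=7 -> [6, 10, 7, 1, 7]
Stage 3 (OFFSET 4): 6+4=10, 10+4=14, 7+4=11, 1+4=5, 7+4=11 -> [10, 14, 11, 5, 11]

Answer: 10 14 11 5 11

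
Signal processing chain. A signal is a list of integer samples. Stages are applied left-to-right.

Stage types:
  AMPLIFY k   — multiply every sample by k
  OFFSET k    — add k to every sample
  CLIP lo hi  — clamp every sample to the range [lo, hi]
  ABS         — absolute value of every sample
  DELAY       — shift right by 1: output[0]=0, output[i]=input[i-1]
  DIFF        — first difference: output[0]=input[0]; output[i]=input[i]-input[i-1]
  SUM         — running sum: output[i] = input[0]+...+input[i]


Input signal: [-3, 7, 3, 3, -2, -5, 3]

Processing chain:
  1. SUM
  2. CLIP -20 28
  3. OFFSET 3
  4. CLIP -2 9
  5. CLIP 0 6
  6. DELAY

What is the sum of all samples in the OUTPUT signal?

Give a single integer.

Input: [-3, 7, 3, 3, -2, -5, 3]
Stage 1 (SUM): sum[0..0]=-3, sum[0..1]=4, sum[0..2]=7, sum[0..3]=10, sum[0..4]=8, sum[0..5]=3, sum[0..6]=6 -> [-3, 4, 7, 10, 8, 3, 6]
Stage 2 (CLIP -20 28): clip(-3,-20,28)=-3, clip(4,-20,28)=4, clip(7,-20,28)=7, clip(10,-20,28)=10, clip(8,-20,28)=8, clip(3,-20,28)=3, clip(6,-20,28)=6 -> [-3, 4, 7, 10, 8, 3, 6]
Stage 3 (OFFSET 3): -3+3=0, 4+3=7, 7+3=10, 10+3=13, 8+3=11, 3+3=6, 6+3=9 -> [0, 7, 10, 13, 11, 6, 9]
Stage 4 (CLIP -2 9): clip(0,-2,9)=0, clip(7,-2,9)=7, clip(10,-2,9)=9, clip(13,-2,9)=9, clip(11,-2,9)=9, clip(6,-2,9)=6, clip(9,-2,9)=9 -> [0, 7, 9, 9, 9, 6, 9]
Stage 5 (CLIP 0 6): clip(0,0,6)=0, clip(7,0,6)=6, clip(9,0,6)=6, clip(9,0,6)=6, clip(9,0,6)=6, clip(6,0,6)=6, clip(9,0,6)=6 -> [0, 6, 6, 6, 6, 6, 6]
Stage 6 (DELAY): [0, 0, 6, 6, 6, 6, 6] = [0, 0, 6, 6, 6, 6, 6] -> [0, 0, 6, 6, 6, 6, 6]
Output sum: 30

Answer: 30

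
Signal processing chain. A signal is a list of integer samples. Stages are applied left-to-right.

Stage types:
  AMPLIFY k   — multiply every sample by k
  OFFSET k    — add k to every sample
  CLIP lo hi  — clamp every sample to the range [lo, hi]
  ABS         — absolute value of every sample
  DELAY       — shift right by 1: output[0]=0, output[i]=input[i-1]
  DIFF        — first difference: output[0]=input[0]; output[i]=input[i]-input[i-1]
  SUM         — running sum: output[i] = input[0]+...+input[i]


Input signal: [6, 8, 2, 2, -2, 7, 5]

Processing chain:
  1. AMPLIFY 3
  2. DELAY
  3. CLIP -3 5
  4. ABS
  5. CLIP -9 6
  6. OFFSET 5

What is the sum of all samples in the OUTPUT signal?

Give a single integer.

Answer: 63

Derivation:
Input: [6, 8, 2, 2, -2, 7, 5]
Stage 1 (AMPLIFY 3): 6*3=18, 8*3=24, 2*3=6, 2*3=6, -2*3=-6, 7*3=21, 5*3=15 -> [18, 24, 6, 6, -6, 21, 15]
Stage 2 (DELAY): [0, 18, 24, 6, 6, -6, 21] = [0, 18, 24, 6, 6, -6, 21] -> [0, 18, 24, 6, 6, -6, 21]
Stage 3 (CLIP -3 5): clip(0,-3,5)=0, clip(18,-3,5)=5, clip(24,-3,5)=5, clip(6,-3,5)=5, clip(6,-3,5)=5, clip(-6,-3,5)=-3, clip(21,-3,5)=5 -> [0, 5, 5, 5, 5, -3, 5]
Stage 4 (ABS): |0|=0, |5|=5, |5|=5, |5|=5, |5|=5, |-3|=3, |5|=5 -> [0, 5, 5, 5, 5, 3, 5]
Stage 5 (CLIP -9 6): clip(0,-9,6)=0, clip(5,-9,6)=5, clip(5,-9,6)=5, clip(5,-9,6)=5, clip(5,-9,6)=5, clip(3,-9,6)=3, clip(5,-9,6)=5 -> [0, 5, 5, 5, 5, 3, 5]
Stage 6 (OFFSET 5): 0+5=5, 5+5=10, 5+5=10, 5+5=10, 5+5=10, 3+5=8, 5+5=10 -> [5, 10, 10, 10, 10, 8, 10]
Output sum: 63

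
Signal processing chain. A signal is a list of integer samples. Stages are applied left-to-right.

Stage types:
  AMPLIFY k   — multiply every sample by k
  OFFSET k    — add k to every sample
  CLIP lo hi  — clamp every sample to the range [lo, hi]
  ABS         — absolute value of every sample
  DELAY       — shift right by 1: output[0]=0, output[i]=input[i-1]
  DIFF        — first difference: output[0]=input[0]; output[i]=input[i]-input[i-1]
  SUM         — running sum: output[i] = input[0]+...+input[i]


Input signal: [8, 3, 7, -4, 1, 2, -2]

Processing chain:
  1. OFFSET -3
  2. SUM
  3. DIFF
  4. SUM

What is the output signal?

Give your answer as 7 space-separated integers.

Answer: 5 5 9 2 0 -1 -6

Derivation:
Input: [8, 3, 7, -4, 1, 2, -2]
Stage 1 (OFFSET -3): 8+-3=5, 3+-3=0, 7+-3=4, -4+-3=-7, 1+-3=-2, 2+-3=-1, -2+-3=-5 -> [5, 0, 4, -7, -2, -1, -5]
Stage 2 (SUM): sum[0..0]=5, sum[0..1]=5, sum[0..2]=9, sum[0..3]=2, sum[0..4]=0, sum[0..5]=-1, sum[0..6]=-6 -> [5, 5, 9, 2, 0, -1, -6]
Stage 3 (DIFF): s[0]=5, 5-5=0, 9-5=4, 2-9=-7, 0-2=-2, -1-0=-1, -6--1=-5 -> [5, 0, 4, -7, -2, -1, -5]
Stage 4 (SUM): sum[0..0]=5, sum[0..1]=5, sum[0..2]=9, sum[0..3]=2, sum[0..4]=0, sum[0..5]=-1, sum[0..6]=-6 -> [5, 5, 9, 2, 0, -1, -6]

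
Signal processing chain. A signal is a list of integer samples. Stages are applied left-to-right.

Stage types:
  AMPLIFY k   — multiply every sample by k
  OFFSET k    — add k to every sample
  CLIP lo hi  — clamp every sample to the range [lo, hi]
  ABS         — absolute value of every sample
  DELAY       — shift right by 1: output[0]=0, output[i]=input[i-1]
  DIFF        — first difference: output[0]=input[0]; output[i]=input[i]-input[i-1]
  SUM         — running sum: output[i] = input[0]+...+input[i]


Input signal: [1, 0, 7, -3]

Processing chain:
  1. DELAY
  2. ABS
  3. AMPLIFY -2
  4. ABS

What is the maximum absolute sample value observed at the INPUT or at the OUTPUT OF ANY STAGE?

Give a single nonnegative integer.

Input: [1, 0, 7, -3] (max |s|=7)
Stage 1 (DELAY): [0, 1, 0, 7] = [0, 1, 0, 7] -> [0, 1, 0, 7] (max |s|=7)
Stage 2 (ABS): |0|=0, |1|=1, |0|=0, |7|=7 -> [0, 1, 0, 7] (max |s|=7)
Stage 3 (AMPLIFY -2): 0*-2=0, 1*-2=-2, 0*-2=0, 7*-2=-14 -> [0, -2, 0, -14] (max |s|=14)
Stage 4 (ABS): |0|=0, |-2|=2, |0|=0, |-14|=14 -> [0, 2, 0, 14] (max |s|=14)
Overall max amplitude: 14

Answer: 14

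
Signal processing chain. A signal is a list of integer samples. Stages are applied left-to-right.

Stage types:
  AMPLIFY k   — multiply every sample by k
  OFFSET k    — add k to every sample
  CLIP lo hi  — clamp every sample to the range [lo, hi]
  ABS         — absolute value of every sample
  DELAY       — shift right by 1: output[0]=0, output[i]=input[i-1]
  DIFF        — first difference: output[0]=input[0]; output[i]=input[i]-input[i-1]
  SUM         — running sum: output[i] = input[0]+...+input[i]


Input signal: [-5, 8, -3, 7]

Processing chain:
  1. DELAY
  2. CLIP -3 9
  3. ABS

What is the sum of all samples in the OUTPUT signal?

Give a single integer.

Answer: 14

Derivation:
Input: [-5, 8, -3, 7]
Stage 1 (DELAY): [0, -5, 8, -3] = [0, -5, 8, -3] -> [0, -5, 8, -3]
Stage 2 (CLIP -3 9): clip(0,-3,9)=0, clip(-5,-3,9)=-3, clip(8,-3,9)=8, clip(-3,-3,9)=-3 -> [0, -3, 8, -3]
Stage 3 (ABS): |0|=0, |-3|=3, |8|=8, |-3|=3 -> [0, 3, 8, 3]
Output sum: 14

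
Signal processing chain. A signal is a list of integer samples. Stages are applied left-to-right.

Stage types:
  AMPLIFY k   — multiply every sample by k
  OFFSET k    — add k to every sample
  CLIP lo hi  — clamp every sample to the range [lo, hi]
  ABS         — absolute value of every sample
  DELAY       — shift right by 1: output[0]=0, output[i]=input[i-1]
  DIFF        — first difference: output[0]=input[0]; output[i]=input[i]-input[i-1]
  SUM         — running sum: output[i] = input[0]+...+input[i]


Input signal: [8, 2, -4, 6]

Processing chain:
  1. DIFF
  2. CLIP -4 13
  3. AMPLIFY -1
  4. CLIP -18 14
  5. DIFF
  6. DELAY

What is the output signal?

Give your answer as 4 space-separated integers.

Answer: 0 -8 12 0

Derivation:
Input: [8, 2, -4, 6]
Stage 1 (DIFF): s[0]=8, 2-8=-6, -4-2=-6, 6--4=10 -> [8, -6, -6, 10]
Stage 2 (CLIP -4 13): clip(8,-4,13)=8, clip(-6,-4,13)=-4, clip(-6,-4,13)=-4, clip(10,-4,13)=10 -> [8, -4, -4, 10]
Stage 3 (AMPLIFY -1): 8*-1=-8, -4*-1=4, -4*-1=4, 10*-1=-10 -> [-8, 4, 4, -10]
Stage 4 (CLIP -18 14): clip(-8,-18,14)=-8, clip(4,-18,14)=4, clip(4,-18,14)=4, clip(-10,-18,14)=-10 -> [-8, 4, 4, -10]
Stage 5 (DIFF): s[0]=-8, 4--8=12, 4-4=0, -10-4=-14 -> [-8, 12, 0, -14]
Stage 6 (DELAY): [0, -8, 12, 0] = [0, -8, 12, 0] -> [0, -8, 12, 0]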